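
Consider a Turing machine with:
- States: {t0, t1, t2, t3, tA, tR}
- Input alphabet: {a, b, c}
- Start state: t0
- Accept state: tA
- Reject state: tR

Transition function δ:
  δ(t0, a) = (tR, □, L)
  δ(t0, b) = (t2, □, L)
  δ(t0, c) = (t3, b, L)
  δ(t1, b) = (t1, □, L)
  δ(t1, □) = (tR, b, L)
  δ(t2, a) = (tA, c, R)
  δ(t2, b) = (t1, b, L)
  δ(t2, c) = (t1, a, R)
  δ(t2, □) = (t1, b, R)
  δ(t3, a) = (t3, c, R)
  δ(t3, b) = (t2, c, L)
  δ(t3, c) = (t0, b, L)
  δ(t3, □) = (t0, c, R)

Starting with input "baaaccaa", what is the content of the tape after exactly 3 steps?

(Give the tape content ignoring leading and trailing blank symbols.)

Execution trace:
Initial: [t0]baaaccaa
Step 1: δ(t0, b) = (t2, □, L) → [t2]□□aaaccaa
Step 2: δ(t2, □) = (t1, b, R) → b[t1]□aaaccaa
Step 3: δ(t1, □) = (tR, b, L) → [tR]bbaaaccaa

The machine reaches the reject state tR and halts.

After 3 steps, the tape (ignoring leading/trailing blanks) is: bbaaaccaa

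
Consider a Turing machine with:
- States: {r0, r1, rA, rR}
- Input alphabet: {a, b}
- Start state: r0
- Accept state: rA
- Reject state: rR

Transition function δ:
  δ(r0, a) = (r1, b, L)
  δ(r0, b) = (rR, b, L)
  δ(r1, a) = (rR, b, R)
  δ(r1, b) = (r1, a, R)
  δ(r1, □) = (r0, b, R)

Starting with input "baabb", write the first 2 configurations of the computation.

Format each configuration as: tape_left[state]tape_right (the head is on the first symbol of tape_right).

Transitions applied:
Step 1: δ(r0, b) = (rR, b, L)

The first 2 configurations are:
[r0]baabb ⊢ [rR]□baabb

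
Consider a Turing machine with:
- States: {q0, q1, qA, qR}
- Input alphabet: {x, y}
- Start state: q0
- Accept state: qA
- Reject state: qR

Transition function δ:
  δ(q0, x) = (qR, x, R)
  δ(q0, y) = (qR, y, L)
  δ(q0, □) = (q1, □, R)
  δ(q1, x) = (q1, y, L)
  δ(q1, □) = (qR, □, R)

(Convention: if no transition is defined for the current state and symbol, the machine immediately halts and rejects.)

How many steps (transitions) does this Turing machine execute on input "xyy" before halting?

Execution trace:
Initial: [q0]xyy
Step 1: δ(q0, x) = (qR, x, R) → x[qR]yy

The machine reaches the reject state qR and halts.

The machine executed 1 step before halting.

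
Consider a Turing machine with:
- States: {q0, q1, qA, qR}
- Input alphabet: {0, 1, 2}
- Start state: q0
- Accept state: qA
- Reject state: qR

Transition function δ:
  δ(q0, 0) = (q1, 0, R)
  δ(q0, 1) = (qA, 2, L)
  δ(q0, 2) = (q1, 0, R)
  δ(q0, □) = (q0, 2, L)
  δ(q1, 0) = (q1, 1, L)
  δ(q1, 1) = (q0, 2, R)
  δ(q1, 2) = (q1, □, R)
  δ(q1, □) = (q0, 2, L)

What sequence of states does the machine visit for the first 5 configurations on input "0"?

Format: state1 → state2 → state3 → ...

Execution trace:
Initial: [q0]0
Step 1: δ(q0, 0) = (q1, 0, R) → 0[q1]□
Step 2: δ(q1, □) = (q0, 2, L) → [q0]02
Step 3: δ(q0, 0) = (q1, 0, R) → 0[q1]2
Step 4: δ(q1, 2) = (q1, □, R) → 0□[q1]□

State sequence: q0 → q1 → q0 → q1 → q1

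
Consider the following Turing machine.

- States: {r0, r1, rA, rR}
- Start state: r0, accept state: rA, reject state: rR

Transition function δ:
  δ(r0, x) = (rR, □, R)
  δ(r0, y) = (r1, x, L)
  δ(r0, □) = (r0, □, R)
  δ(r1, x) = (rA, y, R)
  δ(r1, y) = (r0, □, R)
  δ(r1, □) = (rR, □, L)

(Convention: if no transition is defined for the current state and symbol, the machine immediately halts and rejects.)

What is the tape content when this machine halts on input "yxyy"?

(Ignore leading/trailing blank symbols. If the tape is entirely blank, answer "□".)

Execution trace:
Initial: [r0]yxyy
Step 1: δ(r0, y) = (r1, x, L) → [r1]□xxyy
Step 2: δ(r1, □) = (rR, □, L) → [rR]□□xxyy

The machine reaches the reject state rR and halts.

Final tape (ignoring leading/trailing blanks): xxyy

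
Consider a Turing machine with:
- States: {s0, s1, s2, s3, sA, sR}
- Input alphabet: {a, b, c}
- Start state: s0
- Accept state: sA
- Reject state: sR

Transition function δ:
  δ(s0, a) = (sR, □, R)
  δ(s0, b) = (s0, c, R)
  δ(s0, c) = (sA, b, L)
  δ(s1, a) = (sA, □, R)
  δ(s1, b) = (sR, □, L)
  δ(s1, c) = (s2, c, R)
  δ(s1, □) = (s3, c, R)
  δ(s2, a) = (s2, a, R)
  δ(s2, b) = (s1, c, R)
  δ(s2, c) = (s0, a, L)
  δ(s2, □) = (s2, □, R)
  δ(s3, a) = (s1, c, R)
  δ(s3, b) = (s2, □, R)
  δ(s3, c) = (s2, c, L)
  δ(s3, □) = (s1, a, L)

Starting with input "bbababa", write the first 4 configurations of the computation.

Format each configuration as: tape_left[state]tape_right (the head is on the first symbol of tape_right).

Transitions applied:
Step 1: δ(s0, b) = (s0, c, R)
Step 2: δ(s0, b) = (s0, c, R)
Step 3: δ(s0, a) = (sR, □, R)

The first 4 configurations are:
[s0]bbababa ⊢ c[s0]bababa ⊢ cc[s0]ababa ⊢ cc□[sR]baba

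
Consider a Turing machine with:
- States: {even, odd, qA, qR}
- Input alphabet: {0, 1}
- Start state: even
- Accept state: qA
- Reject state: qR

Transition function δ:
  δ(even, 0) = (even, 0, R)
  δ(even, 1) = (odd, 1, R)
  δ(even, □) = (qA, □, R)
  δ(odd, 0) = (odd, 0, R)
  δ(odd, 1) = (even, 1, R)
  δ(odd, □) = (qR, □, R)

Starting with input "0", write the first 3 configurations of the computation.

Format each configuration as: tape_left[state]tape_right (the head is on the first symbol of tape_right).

Transitions applied:
Step 1: δ(even, 0) = (even, 0, R)
Step 2: δ(even, □) = (qA, □, R)

The first 3 configurations are:
[even]0 ⊢ 0[even]□ ⊢ 0□[qA]□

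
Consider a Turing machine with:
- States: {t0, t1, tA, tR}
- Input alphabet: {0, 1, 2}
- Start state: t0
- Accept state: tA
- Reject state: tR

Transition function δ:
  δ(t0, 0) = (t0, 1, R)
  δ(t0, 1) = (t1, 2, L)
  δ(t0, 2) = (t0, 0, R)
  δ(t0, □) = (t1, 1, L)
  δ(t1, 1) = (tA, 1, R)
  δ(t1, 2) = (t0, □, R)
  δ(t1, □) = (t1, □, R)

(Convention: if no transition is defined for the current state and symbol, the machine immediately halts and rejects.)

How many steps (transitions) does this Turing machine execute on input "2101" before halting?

Execution trace:
Initial: [t0]2101
Step 1: δ(t0, 2) = (t0, 0, R) → 0[t0]101
Step 2: δ(t0, 1) = (t1, 2, L) → [t1]0201

No transition is defined for δ(t1, 0). By convention the machine halts and rejects.

The machine executed 2 steps before halting.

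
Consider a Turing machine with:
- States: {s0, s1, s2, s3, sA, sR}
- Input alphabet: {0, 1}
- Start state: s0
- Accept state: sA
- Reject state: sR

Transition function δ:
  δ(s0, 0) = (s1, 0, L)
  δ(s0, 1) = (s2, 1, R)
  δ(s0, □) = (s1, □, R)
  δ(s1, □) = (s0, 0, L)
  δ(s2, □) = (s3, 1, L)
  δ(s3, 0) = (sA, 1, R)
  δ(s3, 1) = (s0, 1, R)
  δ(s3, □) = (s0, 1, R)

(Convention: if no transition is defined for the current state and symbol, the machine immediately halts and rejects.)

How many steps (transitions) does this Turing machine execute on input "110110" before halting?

Execution trace:
Initial: [s0]110110
Step 1: δ(s0, 1) = (s2, 1, R) → 1[s2]10110

No transition is defined for δ(s2, 1). By convention the machine halts and rejects.

The machine executed 1 step before halting.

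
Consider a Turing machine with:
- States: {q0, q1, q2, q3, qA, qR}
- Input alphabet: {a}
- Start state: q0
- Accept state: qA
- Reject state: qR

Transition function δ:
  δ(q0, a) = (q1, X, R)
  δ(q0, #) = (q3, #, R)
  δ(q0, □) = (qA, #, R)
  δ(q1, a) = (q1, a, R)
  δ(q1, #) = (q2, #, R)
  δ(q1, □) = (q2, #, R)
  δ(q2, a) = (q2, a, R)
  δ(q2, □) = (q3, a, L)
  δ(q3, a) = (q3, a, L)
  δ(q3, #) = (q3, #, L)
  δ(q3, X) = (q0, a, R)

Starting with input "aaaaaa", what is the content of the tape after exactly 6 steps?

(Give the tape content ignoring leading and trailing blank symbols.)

Execution trace:
Initial: [q0]aaaaaa
Step 1: δ(q0, a) = (q1, X, R) → X[q1]aaaaa
Step 2: δ(q1, a) = (q1, a, R) → Xa[q1]aaaa
Step 3: δ(q1, a) = (q1, a, R) → Xaa[q1]aaa
Step 4: δ(q1, a) = (q1, a, R) → Xaaa[q1]aa
Step 5: δ(q1, a) = (q1, a, R) → Xaaaa[q1]a
Step 6: δ(q1, a) = (q1, a, R) → Xaaaaa[q1]□

After 6 steps, the tape (ignoring leading/trailing blanks) is: Xaaaaa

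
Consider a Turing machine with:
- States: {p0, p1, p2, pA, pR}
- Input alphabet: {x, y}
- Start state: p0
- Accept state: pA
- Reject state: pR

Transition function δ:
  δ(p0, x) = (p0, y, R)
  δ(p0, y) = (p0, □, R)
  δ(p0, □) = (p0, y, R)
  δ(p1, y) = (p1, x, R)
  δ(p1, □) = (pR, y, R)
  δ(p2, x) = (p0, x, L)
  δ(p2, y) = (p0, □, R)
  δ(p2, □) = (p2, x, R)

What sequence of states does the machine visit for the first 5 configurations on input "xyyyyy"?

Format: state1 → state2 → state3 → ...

Execution trace:
Initial: [p0]xyyyyy
Step 1: δ(p0, x) = (p0, y, R) → y[p0]yyyyy
Step 2: δ(p0, y) = (p0, □, R) → y□[p0]yyyy
Step 3: δ(p0, y) = (p0, □, R) → y□□[p0]yyy
Step 4: δ(p0, y) = (p0, □, R) → y□□□[p0]yy

State sequence: p0 → p0 → p0 → p0 → p0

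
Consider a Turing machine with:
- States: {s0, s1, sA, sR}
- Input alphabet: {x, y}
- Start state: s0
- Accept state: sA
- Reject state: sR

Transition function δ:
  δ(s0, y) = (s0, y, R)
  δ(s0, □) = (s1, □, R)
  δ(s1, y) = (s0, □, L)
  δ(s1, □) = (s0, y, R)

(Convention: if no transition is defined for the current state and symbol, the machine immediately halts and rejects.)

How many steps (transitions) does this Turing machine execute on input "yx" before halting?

Execution trace:
Initial: [s0]yx
Step 1: δ(s0, y) = (s0, y, R) → y[s0]x

No transition is defined for δ(s0, x). By convention the machine halts and rejects.

The machine executed 1 step before halting.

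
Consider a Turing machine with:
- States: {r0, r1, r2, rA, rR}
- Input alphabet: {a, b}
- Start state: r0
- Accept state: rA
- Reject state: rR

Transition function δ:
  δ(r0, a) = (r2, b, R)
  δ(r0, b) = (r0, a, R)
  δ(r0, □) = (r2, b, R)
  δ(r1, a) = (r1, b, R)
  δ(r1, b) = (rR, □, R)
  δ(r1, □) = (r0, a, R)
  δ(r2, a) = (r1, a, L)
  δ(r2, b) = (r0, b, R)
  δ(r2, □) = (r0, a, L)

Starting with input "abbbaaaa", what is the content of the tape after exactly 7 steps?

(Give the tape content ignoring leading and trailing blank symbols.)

Execution trace:
Initial: [r0]abbbaaaa
Step 1: δ(r0, a) = (r2, b, R) → b[r2]bbbaaaa
Step 2: δ(r2, b) = (r0, b, R) → bb[r0]bbaaaa
Step 3: δ(r0, b) = (r0, a, R) → bba[r0]baaaa
Step 4: δ(r0, b) = (r0, a, R) → bbaa[r0]aaaa
Step 5: δ(r0, a) = (r2, b, R) → bbaab[r2]aaa
Step 6: δ(r2, a) = (r1, a, L) → bbaa[r1]baaa
Step 7: δ(r1, b) = (rR, □, R) → bbaa□[rR]aaa

The machine reaches the reject state rR and halts.

After 7 steps, the tape (ignoring leading/trailing blanks) is: bbaa□aaa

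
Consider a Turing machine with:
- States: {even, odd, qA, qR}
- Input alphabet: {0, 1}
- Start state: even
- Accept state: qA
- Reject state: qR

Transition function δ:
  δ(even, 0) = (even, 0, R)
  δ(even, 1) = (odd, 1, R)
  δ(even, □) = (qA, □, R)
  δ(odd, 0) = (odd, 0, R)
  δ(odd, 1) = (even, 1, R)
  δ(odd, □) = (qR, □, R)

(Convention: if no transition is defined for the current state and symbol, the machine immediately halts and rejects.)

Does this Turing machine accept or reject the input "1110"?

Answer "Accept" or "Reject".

Execution trace:
Initial: [even]1110
Step 1: δ(even, 1) = (odd, 1, R) → 1[odd]110
Step 2: δ(odd, 1) = (even, 1, R) → 11[even]10
Step 3: δ(even, 1) = (odd, 1, R) → 111[odd]0
Step 4: δ(odd, 0) = (odd, 0, R) → 1110[odd]□
Step 5: δ(odd, □) = (qR, □, R) → 1110□[qR]□

The machine reaches the reject state qR and halts.

Answer: Reject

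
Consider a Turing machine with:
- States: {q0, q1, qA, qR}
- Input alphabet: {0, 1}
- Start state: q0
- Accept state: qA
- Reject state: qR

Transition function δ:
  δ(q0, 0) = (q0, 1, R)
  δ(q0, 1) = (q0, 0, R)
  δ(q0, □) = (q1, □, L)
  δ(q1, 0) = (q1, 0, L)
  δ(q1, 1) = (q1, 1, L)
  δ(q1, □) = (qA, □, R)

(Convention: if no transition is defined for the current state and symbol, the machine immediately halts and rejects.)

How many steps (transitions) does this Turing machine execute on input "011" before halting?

Execution trace:
Initial: [q0]011
Step 1: δ(q0, 0) = (q0, 1, R) → 1[q0]11
Step 2: δ(q0, 1) = (q0, 0, R) → 10[q0]1
Step 3: δ(q0, 1) = (q0, 0, R) → 100[q0]□
Step 4: δ(q0, □) = (q1, □, L) → 10[q1]0□
Step 5: δ(q1, 0) = (q1, 0, L) → 1[q1]00□
Step 6: δ(q1, 0) = (q1, 0, L) → [q1]100□
Step 7: δ(q1, 1) = (q1, 1, L) → [q1]□100□
Step 8: δ(q1, □) = (qA, □, R) → □[qA]100□

The machine reaches the accept state qA and halts.

The machine executed 8 steps before halting.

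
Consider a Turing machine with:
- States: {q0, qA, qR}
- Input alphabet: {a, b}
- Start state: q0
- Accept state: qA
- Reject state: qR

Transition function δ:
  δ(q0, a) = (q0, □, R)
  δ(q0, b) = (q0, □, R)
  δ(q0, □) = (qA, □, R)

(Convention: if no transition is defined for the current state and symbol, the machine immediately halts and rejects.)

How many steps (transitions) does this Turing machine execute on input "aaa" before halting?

Execution trace:
Initial: [q0]aaa
Step 1: δ(q0, a) = (q0, □, R) → □[q0]aa
Step 2: δ(q0, a) = (q0, □, R) → □□[q0]a
Step 3: δ(q0, a) = (q0, □, R) → □□□[q0]□
Step 4: δ(q0, □) = (qA, □, R) → □□□□[qA]□

The machine reaches the accept state qA and halts.

The machine executed 4 steps before halting.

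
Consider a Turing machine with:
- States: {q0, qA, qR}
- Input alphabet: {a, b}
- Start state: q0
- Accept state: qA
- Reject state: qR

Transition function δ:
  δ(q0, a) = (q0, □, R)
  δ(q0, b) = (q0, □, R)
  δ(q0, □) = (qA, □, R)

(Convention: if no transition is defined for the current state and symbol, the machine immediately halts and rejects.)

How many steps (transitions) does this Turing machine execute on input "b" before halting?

Execution trace:
Initial: [q0]b
Step 1: δ(q0, b) = (q0, □, R) → □[q0]□
Step 2: δ(q0, □) = (qA, □, R) → □□[qA]□

The machine reaches the accept state qA and halts.

The machine executed 2 steps before halting.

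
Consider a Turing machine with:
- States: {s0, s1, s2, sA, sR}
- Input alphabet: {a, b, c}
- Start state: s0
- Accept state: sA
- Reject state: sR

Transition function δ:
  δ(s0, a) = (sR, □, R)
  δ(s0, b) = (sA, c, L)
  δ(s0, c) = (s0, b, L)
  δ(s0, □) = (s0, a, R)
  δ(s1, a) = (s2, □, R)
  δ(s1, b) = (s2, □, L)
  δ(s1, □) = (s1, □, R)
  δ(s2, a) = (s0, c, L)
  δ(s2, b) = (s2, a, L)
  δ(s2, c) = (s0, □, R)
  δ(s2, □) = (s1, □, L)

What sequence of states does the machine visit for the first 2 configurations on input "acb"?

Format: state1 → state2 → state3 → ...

Execution trace:
Initial: [s0]acb
Step 1: δ(s0, a) = (sR, □, R) → □[sR]cb

The machine reaches the reject state sR and halts.

State sequence: s0 → sR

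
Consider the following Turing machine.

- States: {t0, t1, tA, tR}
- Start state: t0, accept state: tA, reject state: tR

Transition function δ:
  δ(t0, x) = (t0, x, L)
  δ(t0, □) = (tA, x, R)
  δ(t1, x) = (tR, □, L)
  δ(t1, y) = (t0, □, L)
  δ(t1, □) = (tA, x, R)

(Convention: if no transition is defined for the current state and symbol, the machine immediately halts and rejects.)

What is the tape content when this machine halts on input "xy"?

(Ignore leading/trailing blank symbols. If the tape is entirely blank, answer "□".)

Execution trace:
Initial: [t0]xy
Step 1: δ(t0, x) = (t0, x, L) → [t0]□xy
Step 2: δ(t0, □) = (tA, x, R) → x[tA]xy

The machine reaches the accept state tA and halts.

Final tape (ignoring leading/trailing blanks): xxy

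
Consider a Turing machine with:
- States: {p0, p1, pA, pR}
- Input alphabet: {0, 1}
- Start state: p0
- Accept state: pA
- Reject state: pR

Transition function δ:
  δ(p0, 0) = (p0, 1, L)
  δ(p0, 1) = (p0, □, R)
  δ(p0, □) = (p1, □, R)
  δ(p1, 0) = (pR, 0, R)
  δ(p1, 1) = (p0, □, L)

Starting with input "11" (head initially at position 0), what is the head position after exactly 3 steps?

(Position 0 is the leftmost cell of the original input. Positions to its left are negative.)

Execution trace (head position shown):
Step 0: [p0]11  (head at position 0)
Step 1: move right → □[p0]1  (head at position 1)
Step 2: move right → □□[p0]□  (head at position 2)
Step 3: move right → □□□[p1]□  (head at position 3)

After 3 steps, the head is at position 3.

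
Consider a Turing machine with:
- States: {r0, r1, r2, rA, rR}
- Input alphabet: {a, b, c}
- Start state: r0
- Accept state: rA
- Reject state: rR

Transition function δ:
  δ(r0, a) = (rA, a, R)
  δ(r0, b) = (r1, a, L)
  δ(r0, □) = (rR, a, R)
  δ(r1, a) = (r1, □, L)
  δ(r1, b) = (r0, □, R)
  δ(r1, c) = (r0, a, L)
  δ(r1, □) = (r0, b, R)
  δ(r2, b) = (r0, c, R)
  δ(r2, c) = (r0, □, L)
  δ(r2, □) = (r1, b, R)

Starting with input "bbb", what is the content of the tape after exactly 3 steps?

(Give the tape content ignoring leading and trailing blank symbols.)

Execution trace:
Initial: [r0]bbb
Step 1: δ(r0, b) = (r1, a, L) → [r1]□abb
Step 2: δ(r1, □) = (r0, b, R) → b[r0]abb
Step 3: δ(r0, a) = (rA, a, R) → ba[rA]bb

The machine reaches the accept state rA and halts.

After 3 steps, the tape (ignoring leading/trailing blanks) is: babb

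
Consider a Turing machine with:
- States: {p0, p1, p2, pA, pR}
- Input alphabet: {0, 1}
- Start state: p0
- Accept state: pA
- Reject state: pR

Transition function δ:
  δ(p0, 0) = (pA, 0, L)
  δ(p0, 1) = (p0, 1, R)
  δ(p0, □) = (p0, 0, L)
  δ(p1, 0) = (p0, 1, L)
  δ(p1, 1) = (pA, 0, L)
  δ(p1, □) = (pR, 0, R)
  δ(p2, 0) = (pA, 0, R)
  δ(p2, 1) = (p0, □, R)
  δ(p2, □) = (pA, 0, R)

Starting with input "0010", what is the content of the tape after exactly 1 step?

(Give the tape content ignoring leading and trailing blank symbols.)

Execution trace:
Initial: [p0]0010
Step 1: δ(p0, 0) = (pA, 0, L) → [pA]□0010

The machine reaches the accept state pA and halts.

After 1 step, the tape (ignoring leading/trailing blanks) is: 0010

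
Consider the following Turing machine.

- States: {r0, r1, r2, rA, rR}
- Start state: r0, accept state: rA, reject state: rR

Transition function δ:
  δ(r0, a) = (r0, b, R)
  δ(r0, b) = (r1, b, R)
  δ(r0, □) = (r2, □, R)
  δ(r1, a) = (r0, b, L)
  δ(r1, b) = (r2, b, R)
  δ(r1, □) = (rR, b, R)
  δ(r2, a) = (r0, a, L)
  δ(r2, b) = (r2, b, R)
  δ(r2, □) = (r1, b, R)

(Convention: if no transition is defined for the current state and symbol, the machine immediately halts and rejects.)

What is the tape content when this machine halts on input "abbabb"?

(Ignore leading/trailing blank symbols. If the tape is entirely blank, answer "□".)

Execution trace:
Initial: [r0]abbabb
Step 1: δ(r0, a) = (r0, b, R) → b[r0]bbabb
Step 2: δ(r0, b) = (r1, b, R) → bb[r1]babb
Step 3: δ(r1, b) = (r2, b, R) → bbb[r2]abb
Step 4: δ(r2, a) = (r0, a, L) → bb[r0]babb
Step 5: δ(r0, b) = (r1, b, R) → bbb[r1]abb
Step 6: δ(r1, a) = (r0, b, L) → bb[r0]bbbb
Step 7: δ(r0, b) = (r1, b, R) → bbb[r1]bbb
Step 8: δ(r1, b) = (r2, b, R) → bbbb[r2]bb
Step 9: δ(r2, b) = (r2, b, R) → bbbbb[r2]b
Step 10: δ(r2, b) = (r2, b, R) → bbbbbb[r2]□
Step 11: δ(r2, □) = (r1, b, R) → bbbbbbb[r1]□
Step 12: δ(r1, □) = (rR, b, R) → bbbbbbbb[rR]□

The machine reaches the reject state rR and halts.

Final tape (ignoring leading/trailing blanks): bbbbbbbb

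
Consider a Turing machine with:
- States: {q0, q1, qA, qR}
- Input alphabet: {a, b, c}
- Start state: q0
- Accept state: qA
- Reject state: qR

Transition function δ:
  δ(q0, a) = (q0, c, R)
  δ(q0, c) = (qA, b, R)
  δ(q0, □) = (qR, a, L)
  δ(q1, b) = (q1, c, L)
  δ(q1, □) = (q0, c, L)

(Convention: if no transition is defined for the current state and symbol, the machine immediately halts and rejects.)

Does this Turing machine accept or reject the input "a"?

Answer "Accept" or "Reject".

Execution trace:
Initial: [q0]a
Step 1: δ(q0, a) = (q0, c, R) → c[q0]□
Step 2: δ(q0, □) = (qR, a, L) → [qR]ca

The machine reaches the reject state qR and halts.

Answer: Reject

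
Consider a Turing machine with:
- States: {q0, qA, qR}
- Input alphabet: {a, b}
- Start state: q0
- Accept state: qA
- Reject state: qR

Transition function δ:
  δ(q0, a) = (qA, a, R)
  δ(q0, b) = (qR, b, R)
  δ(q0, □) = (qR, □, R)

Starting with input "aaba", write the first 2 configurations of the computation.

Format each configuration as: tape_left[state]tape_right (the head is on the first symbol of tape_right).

Transitions applied:
Step 1: δ(q0, a) = (qA, a, R)

The first 2 configurations are:
[q0]aaba ⊢ a[qA]aba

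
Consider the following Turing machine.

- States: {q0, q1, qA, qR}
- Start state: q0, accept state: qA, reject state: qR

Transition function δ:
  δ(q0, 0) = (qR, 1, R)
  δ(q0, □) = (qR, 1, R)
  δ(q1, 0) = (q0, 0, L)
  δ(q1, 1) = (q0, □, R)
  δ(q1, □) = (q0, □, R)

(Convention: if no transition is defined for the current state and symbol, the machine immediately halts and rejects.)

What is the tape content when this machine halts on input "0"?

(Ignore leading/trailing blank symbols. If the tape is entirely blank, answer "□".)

Execution trace:
Initial: [q0]0
Step 1: δ(q0, 0) = (qR, 1, R) → 1[qR]□

The machine reaches the reject state qR and halts.

Final tape (ignoring leading/trailing blanks): 1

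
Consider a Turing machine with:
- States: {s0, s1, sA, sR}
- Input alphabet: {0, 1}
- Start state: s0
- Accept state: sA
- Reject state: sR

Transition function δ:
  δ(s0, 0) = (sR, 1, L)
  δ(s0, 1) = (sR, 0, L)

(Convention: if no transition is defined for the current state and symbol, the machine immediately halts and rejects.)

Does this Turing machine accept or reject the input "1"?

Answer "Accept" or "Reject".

Execution trace:
Initial: [s0]1
Step 1: δ(s0, 1) = (sR, 0, L) → [sR]□0

The machine reaches the reject state sR and halts.

Answer: Reject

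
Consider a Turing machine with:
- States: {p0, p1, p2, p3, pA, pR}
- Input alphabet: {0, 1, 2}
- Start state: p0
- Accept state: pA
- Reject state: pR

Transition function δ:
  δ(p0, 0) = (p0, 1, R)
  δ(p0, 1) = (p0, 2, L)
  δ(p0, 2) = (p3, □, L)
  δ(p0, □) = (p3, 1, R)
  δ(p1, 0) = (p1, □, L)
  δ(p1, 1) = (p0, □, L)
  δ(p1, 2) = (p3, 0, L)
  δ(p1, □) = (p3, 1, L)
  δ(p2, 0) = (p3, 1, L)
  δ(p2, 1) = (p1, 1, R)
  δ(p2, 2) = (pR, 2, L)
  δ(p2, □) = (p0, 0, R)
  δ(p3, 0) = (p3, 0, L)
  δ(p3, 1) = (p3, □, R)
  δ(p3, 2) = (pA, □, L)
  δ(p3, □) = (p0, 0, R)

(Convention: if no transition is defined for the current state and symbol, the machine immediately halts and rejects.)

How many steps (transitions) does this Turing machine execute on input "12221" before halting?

Execution trace:
Initial: [p0]12221
Step 1: δ(p0, 1) = (p0, 2, L) → [p0]□22221
Step 2: δ(p0, □) = (p3, 1, R) → 1[p3]22221
Step 3: δ(p3, 2) = (pA, □, L) → [pA]1□2221

The machine reaches the accept state pA and halts.

The machine executed 3 steps before halting.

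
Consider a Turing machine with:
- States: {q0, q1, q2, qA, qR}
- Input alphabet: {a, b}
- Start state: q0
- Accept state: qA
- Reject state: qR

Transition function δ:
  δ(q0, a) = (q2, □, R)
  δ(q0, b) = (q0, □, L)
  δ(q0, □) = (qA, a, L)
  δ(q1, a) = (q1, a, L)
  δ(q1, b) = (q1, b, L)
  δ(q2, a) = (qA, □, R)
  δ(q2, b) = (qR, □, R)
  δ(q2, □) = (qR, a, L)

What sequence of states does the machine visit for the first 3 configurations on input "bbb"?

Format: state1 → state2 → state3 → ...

Execution trace:
Initial: [q0]bbb
Step 1: δ(q0, b) = (q0, □, L) → [q0]□□bb
Step 2: δ(q0, □) = (qA, a, L) → [qA]□a□bb

The machine reaches the accept state qA and halts.

State sequence: q0 → q0 → qA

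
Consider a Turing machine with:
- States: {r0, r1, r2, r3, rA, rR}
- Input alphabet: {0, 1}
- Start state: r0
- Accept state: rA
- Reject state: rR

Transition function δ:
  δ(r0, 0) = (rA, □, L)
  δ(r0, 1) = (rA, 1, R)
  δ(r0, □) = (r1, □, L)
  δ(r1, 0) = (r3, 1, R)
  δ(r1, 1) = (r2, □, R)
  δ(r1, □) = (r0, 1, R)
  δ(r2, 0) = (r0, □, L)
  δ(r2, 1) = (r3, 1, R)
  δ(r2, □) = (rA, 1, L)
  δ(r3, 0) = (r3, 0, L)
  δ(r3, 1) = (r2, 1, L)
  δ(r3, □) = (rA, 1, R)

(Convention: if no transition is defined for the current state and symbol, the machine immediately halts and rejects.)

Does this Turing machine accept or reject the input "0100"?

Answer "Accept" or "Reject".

Execution trace:
Initial: [r0]0100
Step 1: δ(r0, 0) = (rA, □, L) → [rA]□□100

The machine reaches the accept state rA and halts.

Answer: Accept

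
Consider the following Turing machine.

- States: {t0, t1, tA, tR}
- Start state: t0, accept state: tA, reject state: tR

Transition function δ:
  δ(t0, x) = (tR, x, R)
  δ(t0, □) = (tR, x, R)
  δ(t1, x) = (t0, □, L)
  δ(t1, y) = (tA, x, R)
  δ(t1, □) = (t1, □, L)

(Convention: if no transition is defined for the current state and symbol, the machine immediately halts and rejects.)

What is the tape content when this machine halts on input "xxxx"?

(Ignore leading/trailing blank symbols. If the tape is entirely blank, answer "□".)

Execution trace:
Initial: [t0]xxxx
Step 1: δ(t0, x) = (tR, x, R) → x[tR]xxx

The machine reaches the reject state tR and halts.

Final tape (ignoring leading/trailing blanks): xxxx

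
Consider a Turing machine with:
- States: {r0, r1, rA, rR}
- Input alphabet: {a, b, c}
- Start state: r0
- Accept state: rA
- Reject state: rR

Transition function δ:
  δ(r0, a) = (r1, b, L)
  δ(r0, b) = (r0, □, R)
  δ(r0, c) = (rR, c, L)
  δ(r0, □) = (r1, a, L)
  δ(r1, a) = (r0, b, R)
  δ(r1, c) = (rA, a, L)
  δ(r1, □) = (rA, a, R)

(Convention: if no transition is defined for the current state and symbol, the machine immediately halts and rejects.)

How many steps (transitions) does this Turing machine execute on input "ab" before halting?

Execution trace:
Initial: [r0]ab
Step 1: δ(r0, a) = (r1, b, L) → [r1]□bb
Step 2: δ(r1, □) = (rA, a, R) → a[rA]bb

The machine reaches the accept state rA and halts.

The machine executed 2 steps before halting.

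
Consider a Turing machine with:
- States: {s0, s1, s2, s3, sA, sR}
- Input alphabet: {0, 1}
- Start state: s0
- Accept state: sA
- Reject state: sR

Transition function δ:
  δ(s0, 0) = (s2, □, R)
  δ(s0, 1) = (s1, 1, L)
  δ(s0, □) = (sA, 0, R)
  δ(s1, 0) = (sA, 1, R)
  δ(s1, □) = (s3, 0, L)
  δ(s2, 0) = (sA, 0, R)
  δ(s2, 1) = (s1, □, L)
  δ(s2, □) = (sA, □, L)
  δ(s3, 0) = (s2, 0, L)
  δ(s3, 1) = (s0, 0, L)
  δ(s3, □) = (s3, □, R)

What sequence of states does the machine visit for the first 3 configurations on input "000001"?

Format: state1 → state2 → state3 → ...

Execution trace:
Initial: [s0]000001
Step 1: δ(s0, 0) = (s2, □, R) → □[s2]00001
Step 2: δ(s2, 0) = (sA, 0, R) → □0[sA]0001

The machine reaches the accept state sA and halts.

State sequence: s0 → s2 → sA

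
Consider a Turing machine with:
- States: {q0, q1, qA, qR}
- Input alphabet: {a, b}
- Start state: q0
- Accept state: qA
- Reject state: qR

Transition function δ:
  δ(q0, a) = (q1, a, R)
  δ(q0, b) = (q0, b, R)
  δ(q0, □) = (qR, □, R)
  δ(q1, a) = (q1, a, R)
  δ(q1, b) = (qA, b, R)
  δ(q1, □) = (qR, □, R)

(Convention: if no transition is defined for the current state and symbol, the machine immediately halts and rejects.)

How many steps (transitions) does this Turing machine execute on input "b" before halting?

Execution trace:
Initial: [q0]b
Step 1: δ(q0, b) = (q0, b, R) → b[q0]□
Step 2: δ(q0, □) = (qR, □, R) → b□[qR]□

The machine reaches the reject state qR and halts.

The machine executed 2 steps before halting.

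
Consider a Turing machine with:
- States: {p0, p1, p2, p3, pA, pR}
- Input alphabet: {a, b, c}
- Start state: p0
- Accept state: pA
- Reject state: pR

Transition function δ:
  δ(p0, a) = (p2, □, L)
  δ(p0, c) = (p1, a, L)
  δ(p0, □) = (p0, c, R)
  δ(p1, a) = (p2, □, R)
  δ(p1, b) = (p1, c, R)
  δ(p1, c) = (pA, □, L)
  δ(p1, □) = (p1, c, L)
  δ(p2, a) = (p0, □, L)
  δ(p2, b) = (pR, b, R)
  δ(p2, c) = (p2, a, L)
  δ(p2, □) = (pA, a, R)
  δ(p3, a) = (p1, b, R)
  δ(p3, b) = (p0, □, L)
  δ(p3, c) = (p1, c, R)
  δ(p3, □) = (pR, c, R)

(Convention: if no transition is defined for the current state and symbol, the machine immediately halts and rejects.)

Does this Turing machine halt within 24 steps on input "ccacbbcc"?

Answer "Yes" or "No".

Execution trace:
Initial: [p0]ccacbbcc
Step 1: δ(p0, c) = (p1, a, L) → [p1]□acacbbcc
Step 2: δ(p1, □) = (p1, c, L) → [p1]□cacacbbcc
Step 3: δ(p1, □) = (p1, c, L) → [p1]□ccacacbbcc
Step 4: δ(p1, □) = (p1, c, L) → [p1]□cccacacbbcc
Step 5: δ(p1, □) = (p1, c, L) → [p1]□ccccacacbbcc
Step 6: δ(p1, □) = (p1, c, L) → [p1]□cccccacacbbcc
Step 7: δ(p1, □) = (p1, c, L) → [p1]□ccccccacacbbcc
Step 8: δ(p1, □) = (p1, c, L) → [p1]□cccccccacacbbcc
Step 9: δ(p1, □) = (p1, c, L) → [p1]□ccccccccacacbbcc
Step 10: δ(p1, □) = (p1, c, L) → [p1]□cccccccccacacbbcc
Step 11: δ(p1, □) = (p1, c, L) → [p1]□ccccccccccacacbbcc
Step 12: δ(p1, □) = (p1, c, L) → [p1]□cccccccccccacacbbcc
Step 13: δ(p1, □) = (p1, c, L) → [p1]□ccccccccccccacacbbcc
Step 14: δ(p1, □) = (p1, c, L) → [p1]□cccccccccccccacacbbcc
Step 15: δ(p1, □) = (p1, c, L) → [p1]□ccccccccccccccacacbbcc
Step 16: δ(p1, □) = (p1, c, L) → [p1]□cccccccccccccccacacbbcc
Step 17: δ(p1, □) = (p1, c, L) → [p1]□ccccccccccccccccacacbbcc
Step 18: δ(p1, □) = (p1, c, L) → [p1]□cccccccccccccccccacacbbcc
Step 19: δ(p1, □) = (p1, c, L) → [p1]□ccccccccccccccccccacacbbcc
Step 20: δ(p1, □) = (p1, c, L) → [p1]□cccccccccccccccccccacacbbcc
Step 21: δ(p1, □) = (p1, c, L) → [p1]□ccccccccccccccccccccacacbbcc
Step 22: δ(p1, □) = (p1, c, L) → [p1]□cccccccccccccccccccccacacbbcc
Step 23: δ(p1, □) = (p1, c, L) → [p1]□ccccccccccccccccccccccacacbbcc
Step 24: δ(p1, □) = (p1, c, L) → [p1]□cccccccccccccccccccccccacacbbcc

The machine has not reached a halting state after 24 steps.
The machine did not halt within the 24-step bound.

Answer: No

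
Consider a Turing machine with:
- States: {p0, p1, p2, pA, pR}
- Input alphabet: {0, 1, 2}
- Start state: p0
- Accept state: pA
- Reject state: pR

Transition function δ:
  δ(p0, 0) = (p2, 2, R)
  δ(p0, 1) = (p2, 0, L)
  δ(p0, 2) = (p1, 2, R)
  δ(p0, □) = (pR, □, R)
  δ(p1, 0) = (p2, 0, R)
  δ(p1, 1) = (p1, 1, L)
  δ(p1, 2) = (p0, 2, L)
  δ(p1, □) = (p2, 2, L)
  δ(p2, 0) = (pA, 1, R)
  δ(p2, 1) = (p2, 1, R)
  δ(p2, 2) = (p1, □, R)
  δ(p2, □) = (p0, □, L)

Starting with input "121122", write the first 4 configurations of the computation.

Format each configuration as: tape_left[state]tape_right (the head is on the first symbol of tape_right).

Transitions applied:
Step 1: δ(p0, 1) = (p2, 0, L)
Step 2: δ(p2, □) = (p0, □, L)
Step 3: δ(p0, □) = (pR, □, R)

The first 4 configurations are:
[p0]121122 ⊢ [p2]□021122 ⊢ [p0]□□021122 ⊢ □[pR]□021122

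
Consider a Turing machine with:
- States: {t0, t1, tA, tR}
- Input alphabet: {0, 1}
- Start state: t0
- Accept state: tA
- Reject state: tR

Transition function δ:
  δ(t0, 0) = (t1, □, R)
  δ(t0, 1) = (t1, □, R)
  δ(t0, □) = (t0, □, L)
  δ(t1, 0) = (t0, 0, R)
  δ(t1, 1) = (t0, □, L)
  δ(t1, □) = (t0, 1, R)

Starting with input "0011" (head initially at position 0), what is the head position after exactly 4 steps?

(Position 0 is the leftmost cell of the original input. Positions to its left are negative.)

Execution trace (head position shown):
Step 0: [t0]0011  (head at position 0)
Step 1: move right → □[t1]011  (head at position 1)
Step 2: move right → □0[t0]11  (head at position 2)
Step 3: move right → □0□[t1]1  (head at position 3)
Step 4: move left → □0[t0]□□  (head at position 2)

After 4 steps, the head is at position 2.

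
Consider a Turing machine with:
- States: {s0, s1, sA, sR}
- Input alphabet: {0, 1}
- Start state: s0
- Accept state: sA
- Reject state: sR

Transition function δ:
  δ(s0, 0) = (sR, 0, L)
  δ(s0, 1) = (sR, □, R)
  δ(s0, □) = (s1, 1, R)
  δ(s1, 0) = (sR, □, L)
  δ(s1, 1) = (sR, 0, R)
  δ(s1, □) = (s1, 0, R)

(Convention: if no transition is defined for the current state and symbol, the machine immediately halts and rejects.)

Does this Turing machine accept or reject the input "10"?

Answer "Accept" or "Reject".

Execution trace:
Initial: [s0]10
Step 1: δ(s0, 1) = (sR, □, R) → □[sR]0

The machine reaches the reject state sR and halts.

Answer: Reject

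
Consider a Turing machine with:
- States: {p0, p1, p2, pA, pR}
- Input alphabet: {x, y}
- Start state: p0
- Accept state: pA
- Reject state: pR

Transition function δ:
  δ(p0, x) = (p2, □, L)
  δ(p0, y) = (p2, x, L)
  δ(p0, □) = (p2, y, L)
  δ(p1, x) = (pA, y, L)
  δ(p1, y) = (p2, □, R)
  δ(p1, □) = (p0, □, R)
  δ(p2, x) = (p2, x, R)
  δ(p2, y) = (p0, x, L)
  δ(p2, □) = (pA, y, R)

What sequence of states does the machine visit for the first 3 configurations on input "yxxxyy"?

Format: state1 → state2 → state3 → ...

Execution trace:
Initial: [p0]yxxxyy
Step 1: δ(p0, y) = (p2, x, L) → [p2]□xxxxyy
Step 2: δ(p2, □) = (pA, y, R) → y[pA]xxxxyy

The machine reaches the accept state pA and halts.

State sequence: p0 → p2 → pA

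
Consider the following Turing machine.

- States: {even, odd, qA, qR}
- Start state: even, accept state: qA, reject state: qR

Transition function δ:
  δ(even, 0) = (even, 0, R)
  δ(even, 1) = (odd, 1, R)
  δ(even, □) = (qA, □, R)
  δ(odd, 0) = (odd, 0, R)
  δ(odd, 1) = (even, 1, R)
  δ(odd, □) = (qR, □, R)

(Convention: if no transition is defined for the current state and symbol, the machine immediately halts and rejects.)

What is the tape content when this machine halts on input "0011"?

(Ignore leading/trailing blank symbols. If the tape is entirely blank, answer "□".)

Execution trace:
Initial: [even]0011
Step 1: δ(even, 0) = (even, 0, R) → 0[even]011
Step 2: δ(even, 0) = (even, 0, R) → 00[even]11
Step 3: δ(even, 1) = (odd, 1, R) → 001[odd]1
Step 4: δ(odd, 1) = (even, 1, R) → 0011[even]□
Step 5: δ(even, □) = (qA, □, R) → 0011□[qA]□

The machine reaches the accept state qA and halts.

Final tape (ignoring leading/trailing blanks): 0011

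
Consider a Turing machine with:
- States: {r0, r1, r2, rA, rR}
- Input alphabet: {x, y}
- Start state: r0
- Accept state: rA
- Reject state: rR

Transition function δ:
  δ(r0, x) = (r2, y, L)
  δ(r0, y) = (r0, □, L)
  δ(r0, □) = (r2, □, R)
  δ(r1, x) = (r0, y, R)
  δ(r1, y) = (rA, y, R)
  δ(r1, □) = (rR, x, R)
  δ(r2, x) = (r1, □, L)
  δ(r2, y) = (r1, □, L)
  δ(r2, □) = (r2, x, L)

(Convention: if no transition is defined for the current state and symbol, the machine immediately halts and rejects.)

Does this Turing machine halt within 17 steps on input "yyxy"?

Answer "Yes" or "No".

Execution trace:
Initial: [r0]yyxy
Step 1: δ(r0, y) = (r0, □, L) → [r0]□□yxy
Step 2: δ(r0, □) = (r2, □, R) → □[r2]□yxy
Step 3: δ(r2, □) = (r2, x, L) → [r2]□xyxy
Step 4: δ(r2, □) = (r2, x, L) → [r2]□xxyxy
Step 5: δ(r2, □) = (r2, x, L) → [r2]□xxxyxy
Step 6: δ(r2, □) = (r2, x, L) → [r2]□xxxxyxy
Step 7: δ(r2, □) = (r2, x, L) → [r2]□xxxxxyxy
Step 8: δ(r2, □) = (r2, x, L) → [r2]□xxxxxxyxy
Step 9: δ(r2, □) = (r2, x, L) → [r2]□xxxxxxxyxy
Step 10: δ(r2, □) = (r2, x, L) → [r2]□xxxxxxxxyxy
Step 11: δ(r2, □) = (r2, x, L) → [r2]□xxxxxxxxxyxy
Step 12: δ(r2, □) = (r2, x, L) → [r2]□xxxxxxxxxxyxy
Step 13: δ(r2, □) = (r2, x, L) → [r2]□xxxxxxxxxxxyxy
Step 14: δ(r2, □) = (r2, x, L) → [r2]□xxxxxxxxxxxxyxy
Step 15: δ(r2, □) = (r2, x, L) → [r2]□xxxxxxxxxxxxxyxy
Step 16: δ(r2, □) = (r2, x, L) → [r2]□xxxxxxxxxxxxxxyxy
Step 17: δ(r2, □) = (r2, x, L) → [r2]□xxxxxxxxxxxxxxxyxy

The machine has not reached a halting state after 17 steps.
The machine did not halt within the 17-step bound.

Answer: No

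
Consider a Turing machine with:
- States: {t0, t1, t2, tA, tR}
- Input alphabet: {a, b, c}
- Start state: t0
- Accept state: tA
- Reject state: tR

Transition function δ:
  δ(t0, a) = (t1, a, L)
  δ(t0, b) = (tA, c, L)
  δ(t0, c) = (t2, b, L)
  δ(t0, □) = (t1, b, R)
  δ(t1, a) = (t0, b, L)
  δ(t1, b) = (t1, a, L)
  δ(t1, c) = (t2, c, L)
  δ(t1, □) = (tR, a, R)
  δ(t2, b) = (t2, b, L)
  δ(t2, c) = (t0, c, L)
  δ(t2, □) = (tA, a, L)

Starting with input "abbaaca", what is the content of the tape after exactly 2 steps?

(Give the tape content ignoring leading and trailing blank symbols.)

Execution trace:
Initial: [t0]abbaaca
Step 1: δ(t0, a) = (t1, a, L) → [t1]□abbaaca
Step 2: δ(t1, □) = (tR, a, R) → a[tR]abbaaca

The machine reaches the reject state tR and halts.

After 2 steps, the tape (ignoring leading/trailing blanks) is: aabbaaca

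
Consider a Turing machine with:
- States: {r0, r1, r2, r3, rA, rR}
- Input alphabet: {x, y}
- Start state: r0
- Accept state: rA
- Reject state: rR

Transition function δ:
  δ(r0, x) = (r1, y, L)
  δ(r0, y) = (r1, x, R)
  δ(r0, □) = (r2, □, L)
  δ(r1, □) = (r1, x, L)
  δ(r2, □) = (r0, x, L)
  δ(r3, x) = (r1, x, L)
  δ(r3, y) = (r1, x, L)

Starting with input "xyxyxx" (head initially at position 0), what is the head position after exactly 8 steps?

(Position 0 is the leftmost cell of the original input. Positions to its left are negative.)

Execution trace (head position shown):
Step 0: [r0]xyxyxx  (head at position 0)
Step 1: move left → [r1]□yyxyxx  (head at position -1)
Step 2: move left → [r1]□xyyxyxx  (head at position -2)
Step 3: move left → [r1]□xxyyxyxx  (head at position -3)
Step 4: move left → [r1]□xxxyyxyxx  (head at position -4)
Step 5: move left → [r1]□xxxxyyxyxx  (head at position -5)
Step 6: move left → [r1]□xxxxxyyxyxx  (head at position -6)
Step 7: move left → [r1]□xxxxxxyyxyxx  (head at position -7)
Step 8: move left → [r1]□xxxxxxxyyxyxx  (head at position -8)

After 8 steps, the head is at position -8.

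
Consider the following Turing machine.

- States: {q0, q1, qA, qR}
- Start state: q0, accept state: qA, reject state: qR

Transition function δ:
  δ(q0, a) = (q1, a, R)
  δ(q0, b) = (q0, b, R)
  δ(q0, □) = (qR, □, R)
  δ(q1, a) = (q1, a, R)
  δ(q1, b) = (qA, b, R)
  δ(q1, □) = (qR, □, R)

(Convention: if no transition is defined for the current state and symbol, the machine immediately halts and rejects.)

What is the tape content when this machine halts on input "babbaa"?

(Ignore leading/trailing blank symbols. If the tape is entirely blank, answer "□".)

Execution trace:
Initial: [q0]babbaa
Step 1: δ(q0, b) = (q0, b, R) → b[q0]abbaa
Step 2: δ(q0, a) = (q1, a, R) → ba[q1]bbaa
Step 3: δ(q1, b) = (qA, b, R) → bab[qA]baa

The machine reaches the accept state qA and halts.

Final tape (ignoring leading/trailing blanks): babbaa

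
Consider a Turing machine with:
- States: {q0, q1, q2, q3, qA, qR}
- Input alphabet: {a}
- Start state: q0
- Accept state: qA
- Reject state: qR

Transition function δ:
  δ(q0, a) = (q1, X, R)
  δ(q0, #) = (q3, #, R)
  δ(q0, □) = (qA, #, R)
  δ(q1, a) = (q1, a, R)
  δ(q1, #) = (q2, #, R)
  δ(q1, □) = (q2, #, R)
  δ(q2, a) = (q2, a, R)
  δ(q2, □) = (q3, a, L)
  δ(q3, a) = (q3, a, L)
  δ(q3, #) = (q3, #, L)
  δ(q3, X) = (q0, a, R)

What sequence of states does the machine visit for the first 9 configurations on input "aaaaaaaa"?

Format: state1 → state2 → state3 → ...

Execution trace:
Initial: [q0]aaaaaaaa
Step 1: δ(q0, a) = (q1, X, R) → X[q1]aaaaaaa
Step 2: δ(q1, a) = (q1, a, R) → Xa[q1]aaaaaa
Step 3: δ(q1, a) = (q1, a, R) → Xaa[q1]aaaaa
Step 4: δ(q1, a) = (q1, a, R) → Xaaa[q1]aaaa
Step 5: δ(q1, a) = (q1, a, R) → Xaaaa[q1]aaa
Step 6: δ(q1, a) = (q1, a, R) → Xaaaaa[q1]aa
Step 7: δ(q1, a) = (q1, a, R) → Xaaaaaa[q1]a
Step 8: δ(q1, a) = (q1, a, R) → Xaaaaaaa[q1]□

State sequence: q0 → q1 → q1 → q1 → q1 → q1 → q1 → q1 → q1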